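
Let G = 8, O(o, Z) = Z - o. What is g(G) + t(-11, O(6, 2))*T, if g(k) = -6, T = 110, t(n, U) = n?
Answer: -1216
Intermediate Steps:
g(G) + t(-11, O(6, 2))*T = -6 - 11*110 = -6 - 1210 = -1216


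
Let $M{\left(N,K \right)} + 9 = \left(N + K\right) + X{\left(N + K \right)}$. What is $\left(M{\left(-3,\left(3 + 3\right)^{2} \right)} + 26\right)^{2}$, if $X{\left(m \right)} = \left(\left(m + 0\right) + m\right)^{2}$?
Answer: $19412836$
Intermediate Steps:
$X{\left(m \right)} = 4 m^{2}$ ($X{\left(m \right)} = \left(m + m\right)^{2} = \left(2 m\right)^{2} = 4 m^{2}$)
$M{\left(N,K \right)} = -9 + K + N + 4 \left(K + N\right)^{2}$ ($M{\left(N,K \right)} = -9 + \left(\left(N + K\right) + 4 \left(N + K\right)^{2}\right) = -9 + \left(\left(K + N\right) + 4 \left(K + N\right)^{2}\right) = -9 + \left(K + N + 4 \left(K + N\right)^{2}\right) = -9 + K + N + 4 \left(K + N\right)^{2}$)
$\left(M{\left(-3,\left(3 + 3\right)^{2} \right)} + 26\right)^{2} = \left(\left(-9 + \left(3 + 3\right)^{2} - 3 + 4 \left(\left(3 + 3\right)^{2} - 3\right)^{2}\right) + 26\right)^{2} = \left(\left(-9 + 6^{2} - 3 + 4 \left(6^{2} - 3\right)^{2}\right) + 26\right)^{2} = \left(\left(-9 + 36 - 3 + 4 \left(36 - 3\right)^{2}\right) + 26\right)^{2} = \left(\left(-9 + 36 - 3 + 4 \cdot 33^{2}\right) + 26\right)^{2} = \left(\left(-9 + 36 - 3 + 4 \cdot 1089\right) + 26\right)^{2} = \left(\left(-9 + 36 - 3 + 4356\right) + 26\right)^{2} = \left(4380 + 26\right)^{2} = 4406^{2} = 19412836$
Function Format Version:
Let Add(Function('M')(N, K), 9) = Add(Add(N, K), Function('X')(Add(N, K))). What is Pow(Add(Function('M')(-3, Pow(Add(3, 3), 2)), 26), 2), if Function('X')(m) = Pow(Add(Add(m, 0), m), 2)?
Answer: 19412836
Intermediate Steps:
Function('X')(m) = Mul(4, Pow(m, 2)) (Function('X')(m) = Pow(Add(m, m), 2) = Pow(Mul(2, m), 2) = Mul(4, Pow(m, 2)))
Function('M')(N, K) = Add(-9, K, N, Mul(4, Pow(Add(K, N), 2))) (Function('M')(N, K) = Add(-9, Add(Add(N, K), Mul(4, Pow(Add(N, K), 2)))) = Add(-9, Add(Add(K, N), Mul(4, Pow(Add(K, N), 2)))) = Add(-9, Add(K, N, Mul(4, Pow(Add(K, N), 2)))) = Add(-9, K, N, Mul(4, Pow(Add(K, N), 2))))
Pow(Add(Function('M')(-3, Pow(Add(3, 3), 2)), 26), 2) = Pow(Add(Add(-9, Pow(Add(3, 3), 2), -3, Mul(4, Pow(Add(Pow(Add(3, 3), 2), -3), 2))), 26), 2) = Pow(Add(Add(-9, Pow(6, 2), -3, Mul(4, Pow(Add(Pow(6, 2), -3), 2))), 26), 2) = Pow(Add(Add(-9, 36, -3, Mul(4, Pow(Add(36, -3), 2))), 26), 2) = Pow(Add(Add(-9, 36, -3, Mul(4, Pow(33, 2))), 26), 2) = Pow(Add(Add(-9, 36, -3, Mul(4, 1089)), 26), 2) = Pow(Add(Add(-9, 36, -3, 4356), 26), 2) = Pow(Add(4380, 26), 2) = Pow(4406, 2) = 19412836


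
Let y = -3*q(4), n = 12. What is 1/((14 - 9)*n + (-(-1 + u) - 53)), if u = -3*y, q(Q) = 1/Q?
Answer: 4/23 ≈ 0.17391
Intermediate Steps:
y = -¾ (y = -3/4 = -3*¼ = -¾ ≈ -0.75000)
u = 9/4 (u = -3*(-¾) = 9/4 ≈ 2.2500)
1/((14 - 9)*n + (-(-1 + u) - 53)) = 1/((14 - 9)*12 + (-(-1 + 9/4) - 53)) = 1/(5*12 + (-1*5/4 - 53)) = 1/(60 + (-5/4 - 53)) = 1/(60 - 217/4) = 1/(23/4) = 4/23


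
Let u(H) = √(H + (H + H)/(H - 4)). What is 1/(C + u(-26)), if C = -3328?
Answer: -960/3194887 - I*√1365/83067062 ≈ -0.00030048 - 4.4477e-7*I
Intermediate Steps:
u(H) = √(H + 2*H/(-4 + H)) (u(H) = √(H + (2*H)/(-4 + H)) = √(H + 2*H/(-4 + H)))
1/(C + u(-26)) = 1/(-3328 + √(-26*(-2 - 26)/(-4 - 26))) = 1/(-3328 + √(-26*(-28)/(-30))) = 1/(-3328 + √(-26*(-1/30)*(-28))) = 1/(-3328 + √(-364/15)) = 1/(-3328 + 2*I*√1365/15)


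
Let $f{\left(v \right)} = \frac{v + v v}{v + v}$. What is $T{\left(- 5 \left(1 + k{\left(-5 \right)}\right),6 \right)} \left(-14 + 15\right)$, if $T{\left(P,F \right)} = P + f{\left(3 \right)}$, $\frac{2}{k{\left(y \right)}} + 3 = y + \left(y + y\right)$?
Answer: $- \frac{22}{9} \approx -2.4444$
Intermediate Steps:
$f{\left(v \right)} = \frac{v + v^{2}}{2 v}$
$k{\left(y \right)} = \frac{2}{-3 + 3 y}$ ($k{\left(y \right)} = \frac{2}{-3 + \left(y + \left(y + y\right)\right)} = \frac{2}{-3 + \left(y + 2 y\right)} = \frac{2}{-3 + 3 y}$)
$T{\left(P,F \right)} = 2 + P$ ($T{\left(P,F \right)} = P + \left(\frac{1}{2} + \frac{1}{2} \cdot 3\right) = P + \left(\frac{1}{2} + \frac{3}{2}\right) = P + 2 = 2 + P$)
$T{\left(- 5 \left(1 + k{\left(-5 \right)}\right),6 \right)} \left(-14 + 15\right) = \left(2 - 5 \left(1 + \frac{2}{3 \left(-1 - 5\right)}\right)\right) \left(-14 + 15\right) = \left(2 - 5 \left(1 + \frac{2}{3 \left(-6\right)}\right)\right) 1 = \left(2 - 5 \left(1 + \frac{2}{3} \left(- \frac{1}{6}\right)\right)\right) 1 = \left(2 - 5 \left(1 - \frac{1}{9}\right)\right) 1 = \left(2 - \frac{40}{9}\right) 1 = \left(- \frac{22}{9}\right) 1 = - \frac{22}{9}$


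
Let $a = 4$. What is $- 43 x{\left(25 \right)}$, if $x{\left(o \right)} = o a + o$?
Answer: $-5375$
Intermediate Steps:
$x{\left(o \right)} = 5 o$ ($x{\left(o \right)} = o 4 + o = 4 o + o = 5 o$)
$- 43 x{\left(25 \right)} = - 43 \cdot 5 \cdot 25 = \left(-43\right) 125 = -5375$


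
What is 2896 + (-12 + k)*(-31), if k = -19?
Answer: 3857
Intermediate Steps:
2896 + (-12 + k)*(-31) = 2896 + (-12 - 19)*(-31) = 2896 - 31*(-31) = 2896 + 961 = 3857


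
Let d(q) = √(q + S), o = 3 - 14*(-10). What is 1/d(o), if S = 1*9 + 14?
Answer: √166/166 ≈ 0.077615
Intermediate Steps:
S = 23 (S = 9 + 14 = 23)
o = 143 (o = 3 + 140 = 143)
d(q) = √(23 + q) (d(q) = √(q + 23) = √(23 + q))
1/d(o) = 1/(√(23 + 143)) = 1/(√166) = √166/166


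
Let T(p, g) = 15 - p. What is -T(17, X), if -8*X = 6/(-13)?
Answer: 2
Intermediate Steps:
X = 3/52 (X = -3/(4*(-13)) = -3*(-1)/(4*13) = -1/8*(-6/13) = 3/52 ≈ 0.057692)
-T(17, X) = -(15 - 1*17) = -(15 - 17) = -1*(-2) = 2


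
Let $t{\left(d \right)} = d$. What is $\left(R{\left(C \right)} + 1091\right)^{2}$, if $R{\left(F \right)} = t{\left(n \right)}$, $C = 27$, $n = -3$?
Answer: $1183744$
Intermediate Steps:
$R{\left(F \right)} = -3$
$\left(R{\left(C \right)} + 1091\right)^{2} = \left(-3 + 1091\right)^{2} = 1088^{2} = 1183744$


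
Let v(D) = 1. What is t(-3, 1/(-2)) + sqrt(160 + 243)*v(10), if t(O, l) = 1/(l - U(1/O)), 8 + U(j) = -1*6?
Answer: 2/27 + sqrt(403) ≈ 20.149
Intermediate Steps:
U(j) = -14 (U(j) = -8 - 1*6 = -8 - 6 = -14)
t(O, l) = 1/(14 + l) (t(O, l) = 1/(l - 1*(-14)) = 1/(l + 14) = 1/(14 + l))
t(-3, 1/(-2)) + sqrt(160 + 243)*v(10) = 1/(14 + 1/(-2)) + sqrt(160 + 243)*1 = 1/(14 - 1/2) + sqrt(403)*1 = 1/(27/2) + sqrt(403) = 2/27 + sqrt(403)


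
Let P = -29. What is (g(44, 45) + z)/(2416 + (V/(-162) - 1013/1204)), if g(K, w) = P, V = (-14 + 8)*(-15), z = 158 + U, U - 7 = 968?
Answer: 520128/1137593 ≈ 0.45722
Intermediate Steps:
U = 975 (U = 7 + 968 = 975)
z = 1133 (z = 158 + 975 = 1133)
V = 90 (V = -6*(-15) = 90)
g(K, w) = -29
(g(44, 45) + z)/(2416 + (V/(-162) - 1013/1204)) = (-29 + 1133)/(2416 + (90/(-162) - 1013/1204)) = 1104/(2416 + (90*(-1/162) - 1013*1/1204)) = 1104/(2416 + (-5/9 - 1013/1204)) = 1104/(2416 - 15137/10836) = 1104/(26164639/10836) = 1104*(10836/26164639) = 520128/1137593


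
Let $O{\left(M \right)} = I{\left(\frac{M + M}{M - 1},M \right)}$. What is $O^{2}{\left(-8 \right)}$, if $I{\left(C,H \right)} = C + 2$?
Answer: $\frac{1156}{81} \approx 14.272$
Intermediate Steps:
$I{\left(C,H \right)} = 2 + C$
$O{\left(M \right)} = 2 + \frac{2 M}{-1 + M}$ ($O{\left(M \right)} = 2 + \frac{M + M}{M - 1} = 2 + \frac{2 M}{-1 + M}$)
$O^{2}{\left(-8 \right)} = \left(\frac{2 \left(-1 + 2 \left(-8\right)\right)}{-1 - 8}\right)^{2} = \left(\frac{2 \left(-1 - 16\right)}{-9}\right)^{2} = \left(2 \left(- \frac{1}{9}\right) \left(-17\right)\right)^{2} = \left(\frac{34}{9}\right)^{2} = \frac{1156}{81}$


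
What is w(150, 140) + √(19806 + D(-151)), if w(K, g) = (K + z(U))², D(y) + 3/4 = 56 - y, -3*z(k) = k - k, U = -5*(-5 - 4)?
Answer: 22500 + √80049/2 ≈ 22641.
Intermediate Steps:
U = 45 (U = -5*(-9) = 45)
z(k) = 0 (z(k) = -(k - k)/3 = -⅓*0 = 0)
D(y) = 221/4 - y (D(y) = -¾ + (56 - y) = 221/4 - y)
w(K, g) = K² (w(K, g) = (K + 0)² = K²)
w(150, 140) + √(19806 + D(-151)) = 150² + √(19806 + (221/4 - 1*(-151))) = 22500 + √(19806 + (221/4 + 151)) = 22500 + √(19806 + 825/4) = 22500 + √(80049/4) = 22500 + √80049/2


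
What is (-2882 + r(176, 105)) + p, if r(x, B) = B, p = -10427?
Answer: -13204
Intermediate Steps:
(-2882 + r(176, 105)) + p = (-2882 + 105) - 10427 = -2777 - 10427 = -13204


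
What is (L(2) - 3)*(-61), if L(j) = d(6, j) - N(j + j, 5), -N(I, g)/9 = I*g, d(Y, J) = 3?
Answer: -10980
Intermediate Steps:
N(I, g) = -9*I*g
L(j) = 3 + 90*j (L(j) = 3 - (-9)*(j + j)*5 = 3 - (-9)*2*j*5 = 3 - (-90)*j = 3 + 90*j)
(L(2) - 3)*(-61) = ((3 + 90*2) - 3)*(-61) = ((3 + 180) - 3)*(-61) = (183 - 3)*(-61) = 180*(-61) = -10980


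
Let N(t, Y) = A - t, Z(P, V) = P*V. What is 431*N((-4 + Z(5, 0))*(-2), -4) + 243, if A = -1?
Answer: -3636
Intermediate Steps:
N(t, Y) = -1 - t
431*N((-4 + Z(5, 0))*(-2), -4) + 243 = 431*(-1 - (-4 + 5*0)*(-2)) + 243 = 431*(-1 - (-4 + 0)*(-2)) + 243 = 431*(-1 - (-4)*(-2)) + 243 = 431*(-1 - 1*8) + 243 = 431*(-1 - 8) + 243 = 431*(-9) + 243 = -3879 + 243 = -3636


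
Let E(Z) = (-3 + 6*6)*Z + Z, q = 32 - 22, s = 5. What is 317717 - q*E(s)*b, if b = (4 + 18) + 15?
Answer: 254817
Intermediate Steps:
q = 10
b = 37 (b = 22 + 15 = 37)
E(Z) = 34*Z (E(Z) = (-3 + 36)*Z + Z = 33*Z + Z = 34*Z)
317717 - q*E(s)*b = 317717 - 10*(34*5)*37 = 317717 - 10*170*37 = 317717 - 1700*37 = 317717 - 1*62900 = 317717 - 62900 = 254817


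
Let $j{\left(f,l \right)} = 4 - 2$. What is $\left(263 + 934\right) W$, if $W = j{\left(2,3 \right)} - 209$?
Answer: $-247779$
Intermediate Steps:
$j{\left(f,l \right)} = 2$ ($j{\left(f,l \right)} = 4 - 2 = 2$)
$W = -207$ ($W = 2 - 209 = -207$)
$\left(263 + 934\right) W = \left(263 + 934\right) \left(-207\right) = 1197 \left(-207\right) = -247779$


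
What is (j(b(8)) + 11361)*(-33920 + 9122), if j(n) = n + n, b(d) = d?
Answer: -282126846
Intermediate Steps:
j(n) = 2*n
(j(b(8)) + 11361)*(-33920 + 9122) = (2*8 + 11361)*(-33920 + 9122) = (16 + 11361)*(-24798) = 11377*(-24798) = -282126846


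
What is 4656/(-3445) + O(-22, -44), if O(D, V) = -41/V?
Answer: -63619/151580 ≈ -0.41971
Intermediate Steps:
4656/(-3445) + O(-22, -44) = 4656/(-3445) - 41/(-44) = 4656*(-1/3445) - 41*(-1/44) = -4656/3445 + 41/44 = -63619/151580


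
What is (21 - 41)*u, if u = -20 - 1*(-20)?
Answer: 0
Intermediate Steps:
u = 0 (u = -20 + 20 = 0)
(21 - 41)*u = (21 - 41)*0 = -20*0 = 0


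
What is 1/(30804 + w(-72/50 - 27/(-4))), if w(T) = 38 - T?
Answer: 100/3083669 ≈ 3.2429e-5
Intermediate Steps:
1/(30804 + w(-72/50 - 27/(-4))) = 1/(30804 + (38 - (-72/50 - 27/(-4)))) = 1/(30804 + (38 - (-72*1/50 - 27*(-¼)))) = 1/(30804 + (38 - (-36/25 + 27/4))) = 1/(30804 + (38 - 1*531/100)) = 1/(30804 + (38 - 531/100)) = 1/(30804 + 3269/100) = 1/(3083669/100) = 100/3083669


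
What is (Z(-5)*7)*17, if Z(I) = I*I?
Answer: 2975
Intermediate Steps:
Z(I) = I²
(Z(-5)*7)*17 = ((-5)²*7)*17 = (25*7)*17 = 175*17 = 2975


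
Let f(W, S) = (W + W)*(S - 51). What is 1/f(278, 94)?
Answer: 1/23908 ≈ 4.1827e-5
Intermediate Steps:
f(W, S) = 2*W*(-51 + S) (f(W, S) = (2*W)*(-51 + S) = 2*W*(-51 + S))
1/f(278, 94) = 1/(2*278*(-51 + 94)) = 1/(2*278*43) = 1/23908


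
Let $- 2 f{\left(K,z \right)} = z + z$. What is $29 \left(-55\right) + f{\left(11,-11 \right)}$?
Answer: $-1584$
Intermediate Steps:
$f{\left(K,z \right)} = - z$ ($f{\left(K,z \right)} = - \frac{z + z}{2} = - \frac{2 z}{2} = - z$)
$29 \left(-55\right) + f{\left(11,-11 \right)} = 29 \left(-55\right) - -11 = -1595 + 11 = -1584$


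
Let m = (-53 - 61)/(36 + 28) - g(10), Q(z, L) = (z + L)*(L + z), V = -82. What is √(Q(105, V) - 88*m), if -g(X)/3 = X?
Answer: I*√7817/2 ≈ 44.207*I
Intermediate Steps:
g(X) = -3*X
Q(z, L) = (L + z)² (Q(z, L) = (L + z)*(L + z) = (L + z)²)
m = 903/32 (m = (-53 - 61)/(36 + 28) - (-3)*10 = -114/64 - 1*(-30) = -114*1/64 + 30 = -57/32 + 30 = 903/32 ≈ 28.219)
√(Q(105, V) - 88*m) = √((-82 + 105)² - 88*903/32) = √(23² - 9933/4) = √(529 - 9933/4) = √(-7817/4) = I*√7817/2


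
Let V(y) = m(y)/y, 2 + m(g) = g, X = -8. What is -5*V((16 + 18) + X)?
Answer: -60/13 ≈ -4.6154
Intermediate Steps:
m(g) = -2 + g
V(y) = (-2 + y)/y
-5*V((16 + 18) + X) = -5*(-2 + ((16 + 18) - 8))/((16 + 18) - 8) = -5*(-2 + (34 - 8))/(34 - 8) = -5*(-2 + 26)/26 = -5*24/26 = -5*12/13 = -60/13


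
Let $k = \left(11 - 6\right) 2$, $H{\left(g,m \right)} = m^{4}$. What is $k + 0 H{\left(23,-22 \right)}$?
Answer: $10$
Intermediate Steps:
$k = 10$ ($k = 5 \cdot 2 = 10$)
$k + 0 H{\left(23,-22 \right)} = 10 + 0 \left(-22\right)^{4} = 10 + 0 \cdot 234256 = 10 + 0 = 10$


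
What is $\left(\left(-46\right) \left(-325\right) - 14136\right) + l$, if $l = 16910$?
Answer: $17724$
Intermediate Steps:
$\left(\left(-46\right) \left(-325\right) - 14136\right) + l = \left(\left(-46\right) \left(-325\right) - 14136\right) + 16910 = \left(14950 - 14136\right) + 16910 = 814 + 16910 = 17724$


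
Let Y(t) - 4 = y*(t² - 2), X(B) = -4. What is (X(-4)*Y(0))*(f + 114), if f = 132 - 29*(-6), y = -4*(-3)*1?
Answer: 33600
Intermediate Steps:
y = 12 (y = 12*1 = 12)
Y(t) = -20 + 12*t² (Y(t) = 4 + 12*(t² - 2) = 4 + 12*(-2 + t²) = 4 + (-24 + 12*t²) = -20 + 12*t²)
f = 306 (f = 132 - 1*(-174) = 132 + 174 = 306)
(X(-4)*Y(0))*(f + 114) = (-4*(-20 + 12*0²))*(306 + 114) = -4*(-20 + 12*0)*420 = -4*(-20 + 0)*420 = -4*(-20)*420 = 80*420 = 33600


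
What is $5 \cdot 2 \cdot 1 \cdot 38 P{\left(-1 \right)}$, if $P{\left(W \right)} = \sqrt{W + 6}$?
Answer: $380 \sqrt{5} \approx 849.71$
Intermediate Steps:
$P{\left(W \right)} = \sqrt{6 + W}$
$5 \cdot 2 \cdot 1 \cdot 38 P{\left(-1 \right)} = 5 \cdot 2 \cdot 1 \cdot 38 \sqrt{6 - 1} = 10 \cdot 1 \cdot 38 \sqrt{5} = 10 \cdot 38 \sqrt{5} = 380 \sqrt{5}$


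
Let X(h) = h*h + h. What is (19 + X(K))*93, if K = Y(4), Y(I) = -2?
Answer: 1953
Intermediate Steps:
K = -2
X(h) = h + h**2 (X(h) = h**2 + h = h + h**2)
(19 + X(K))*93 = (19 - 2*(1 - 2))*93 = (19 - 2*(-1))*93 = (19 + 2)*93 = 21*93 = 1953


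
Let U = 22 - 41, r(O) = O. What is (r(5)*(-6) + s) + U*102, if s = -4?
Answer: -1972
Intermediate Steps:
U = -19
(r(5)*(-6) + s) + U*102 = (5*(-6) - 4) - 19*102 = (-30 - 4) - 1938 = -34 - 1938 = -1972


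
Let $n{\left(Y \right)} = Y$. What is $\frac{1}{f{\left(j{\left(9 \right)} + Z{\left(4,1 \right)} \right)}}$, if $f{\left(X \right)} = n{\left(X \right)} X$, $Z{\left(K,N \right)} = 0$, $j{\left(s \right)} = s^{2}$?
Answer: $\frac{1}{6561} \approx 0.00015242$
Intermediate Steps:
$f{\left(X \right)} = X^{2}$ ($f{\left(X \right)} = X X = X^{2}$)
$\frac{1}{f{\left(j{\left(9 \right)} + Z{\left(4,1 \right)} \right)}} = \frac{1}{\left(9^{2} + 0\right)^{2}} = \frac{1}{\left(81 + 0\right)^{2}} = \frac{1}{81^{2}} = \frac{1}{6561}$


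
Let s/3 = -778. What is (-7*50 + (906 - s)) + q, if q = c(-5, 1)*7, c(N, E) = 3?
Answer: 2911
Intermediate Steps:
s = -2334 (s = 3*(-778) = -2334)
q = 21 (q = 3*7 = 21)
(-7*50 + (906 - s)) + q = (-7*50 + (906 - 1*(-2334))) + 21 = (-350 + (906 + 2334)) + 21 = (-350 + 3240) + 21 = 2890 + 21 = 2911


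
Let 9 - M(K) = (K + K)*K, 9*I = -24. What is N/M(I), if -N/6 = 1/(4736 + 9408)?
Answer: 27/332384 ≈ 8.1231e-5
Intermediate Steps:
I = -8/3 (I = (1/9)*(-24) = -8/3 ≈ -2.6667)
N = -3/7072 (N = -6/(4736 + 9408) = -6/14144 = -6*1/14144 = -3/7072 ≈ -0.00042421)
M(K) = 9 - 2*K**2 (M(K) = 9 - (K + K)*K = 9 - 2*K*K = 9 - 2*K**2)
N/M(I) = -3/(7072*(9 - 2*(-8/3)**2)) = -3/(7072*(9 - 2*64/9)) = -3/(7072*(9 - 128/9)) = -3/(7072*(-47/9)) = -3/7072*(-9/47) = 27/332384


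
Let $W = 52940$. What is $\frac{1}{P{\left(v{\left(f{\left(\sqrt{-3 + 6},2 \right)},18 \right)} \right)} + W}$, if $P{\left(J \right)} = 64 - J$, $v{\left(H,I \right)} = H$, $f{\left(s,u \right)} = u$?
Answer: $\frac{1}{53002} \approx 1.8867 \cdot 10^{-5}$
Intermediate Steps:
$\frac{1}{P{\left(v{\left(f{\left(\sqrt{-3 + 6},2 \right)},18 \right)} \right)} + W} = \frac{1}{\left(64 - 2\right) + 52940} = \frac{1}{62 + 52940} = \frac{1}{53002}$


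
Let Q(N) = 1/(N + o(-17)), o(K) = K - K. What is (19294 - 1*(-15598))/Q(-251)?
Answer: -8757892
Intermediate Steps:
o(K) = 0
Q(N) = 1/N (Q(N) = 1/(N + 0) = 1/N)
(19294 - 1*(-15598))/Q(-251) = (19294 - 1*(-15598))/(1/(-251)) = (19294 + 15598)/(-1/251) = 34892*(-251) = -8757892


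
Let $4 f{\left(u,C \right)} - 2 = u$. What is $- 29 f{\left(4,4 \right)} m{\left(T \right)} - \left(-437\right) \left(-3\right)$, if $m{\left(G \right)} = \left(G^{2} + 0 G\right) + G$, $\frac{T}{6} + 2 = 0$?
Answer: $-7053$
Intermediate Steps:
$T = -12$ ($T = -12 + 6 \cdot 0 = -12 + 0 = -12$)
$m{\left(G \right)} = G + G^{2}$ ($m{\left(G \right)} = \left(G^{2} + 0\right) + G = G^{2} + G = G + G^{2}$)
$f{\left(u,C \right)} = \frac{1}{2} + \frac{u}{4}$
$- 29 f{\left(4,4 \right)} m{\left(T \right)} - \left(-437\right) \left(-3\right) = - 29 \left(\frac{1}{2} + \frac{1}{4} \cdot 4\right) \left(- 12 \left(1 - 12\right)\right) - \left(-437\right) \left(-3\right) = - 29 \left(\frac{1}{2} + 1\right) \left(\left(-12\right) \left(-11\right)\right) - 1311 = \left(-29\right) \frac{3}{2} \cdot 132 - 1311 = \left(- \frac{87}{2}\right) 132 - 1311 = -5742 - 1311 = -7053$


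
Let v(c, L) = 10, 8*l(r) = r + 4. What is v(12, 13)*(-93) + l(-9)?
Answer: -7445/8 ≈ -930.63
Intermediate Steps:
l(r) = ½ + r/8 (l(r) = (r + 4)/8 = (4 + r)/8 = ½ + r/8)
v(12, 13)*(-93) + l(-9) = 10*(-93) + (½ + (⅛)*(-9)) = -930 + (½ - 9/8) = -930 - 5/8 = -7445/8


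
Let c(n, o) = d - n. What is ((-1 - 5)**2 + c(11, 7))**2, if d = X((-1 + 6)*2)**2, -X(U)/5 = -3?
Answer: 62500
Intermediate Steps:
X(U) = 15 (X(U) = -5*(-3) = 15)
d = 225 (d = 15**2 = 225)
c(n, o) = 225 - n
((-1 - 5)**2 + c(11, 7))**2 = ((-1 - 5)**2 + (225 - 1*11))**2 = ((-6)**2 + (225 - 11))**2 = (36 + 214)**2 = 250**2 = 62500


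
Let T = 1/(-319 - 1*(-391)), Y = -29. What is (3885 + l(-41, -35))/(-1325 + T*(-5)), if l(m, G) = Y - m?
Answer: -280584/95405 ≈ -2.9410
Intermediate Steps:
l(m, G) = -29 - m
T = 1/72 (T = 1/(-319 + 391) = 1/72 ≈ 0.013889)
(3885 + l(-41, -35))/(-1325 + T*(-5)) = (3885 + (-29 - 1*(-41)))/(-1325 + (1/72)*(-5)) = (3885 + (-29 + 41))/(-1325 - 5/72) = (3885 + 12)/(-95405/72) = 3897*(-72/95405) = -280584/95405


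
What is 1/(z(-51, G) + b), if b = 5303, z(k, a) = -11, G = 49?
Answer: 1/5292 ≈ 0.00018896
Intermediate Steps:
1/(z(-51, G) + b) = 1/(-11 + 5303) = 1/5292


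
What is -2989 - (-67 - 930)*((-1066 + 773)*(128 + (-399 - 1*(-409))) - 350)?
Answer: -40664637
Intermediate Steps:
-2989 - (-67 - 930)*((-1066 + 773)*(128 + (-399 - 1*(-409))) - 350) = -2989 - (-997)*(-293*(128 + (-399 + 409)) - 350) = -2989 - (-997)*(-293*(128 + 10) - 350) = -2989 - (-997)*(-293*138 - 350) = -2989 - (-997)*(-40434 - 350) = -2989 - (-997)*(-40784) = -2989 - 1*40661648 = -2989 - 40661648 = -40664637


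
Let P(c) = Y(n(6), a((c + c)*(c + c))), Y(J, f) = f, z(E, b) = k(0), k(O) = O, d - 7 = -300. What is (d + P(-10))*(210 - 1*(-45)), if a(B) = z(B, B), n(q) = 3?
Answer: -74715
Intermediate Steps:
d = -293 (d = 7 - 300 = -293)
z(E, b) = 0
a(B) = 0
P(c) = 0
(d + P(-10))*(210 - 1*(-45)) = (-293 + 0)*(210 - 1*(-45)) = -293*(210 + 45) = -293*255 = -74715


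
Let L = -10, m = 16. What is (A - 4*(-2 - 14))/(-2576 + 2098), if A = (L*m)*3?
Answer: 208/239 ≈ 0.87029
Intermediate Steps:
A = -480 (A = -10*16*3 = -160*3 = -480)
(A - 4*(-2 - 14))/(-2576 + 2098) = (-480 - 4*(-2 - 14))/(-2576 + 2098) = (-480 - 4*(-16))/(-478) = (-480 + 64)*(-1/478) = -416*(-1/478) = 208/239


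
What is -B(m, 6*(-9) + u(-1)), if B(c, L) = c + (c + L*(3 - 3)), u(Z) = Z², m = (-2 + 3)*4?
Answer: -8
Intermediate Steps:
m = 4 (m = 1*4 = 4)
B(c, L) = 2*c (B(c, L) = c + (c + L*0) = c + (c + 0) = c + c = 2*c)
-B(m, 6*(-9) + u(-1)) = -2*4 = -1*8 = -8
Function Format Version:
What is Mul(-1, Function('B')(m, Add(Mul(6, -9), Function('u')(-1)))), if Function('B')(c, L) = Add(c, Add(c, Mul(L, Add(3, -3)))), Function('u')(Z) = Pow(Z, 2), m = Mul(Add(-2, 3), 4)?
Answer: -8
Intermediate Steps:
m = 4 (m = Mul(1, 4) = 4)
Function('B')(c, L) = Mul(2, c) (Function('B')(c, L) = Add(c, Add(c, Mul(L, 0))) = Add(c, Add(c, 0)) = Add(c, c) = Mul(2, c))
Mul(-1, Function('B')(m, Add(Mul(6, -9), Function('u')(-1)))) = Mul(-1, Mul(2, 4)) = Mul(-1, 8) = -8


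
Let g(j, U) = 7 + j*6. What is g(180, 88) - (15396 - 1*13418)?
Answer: -891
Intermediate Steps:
g(j, U) = 7 + 6*j
g(180, 88) - (15396 - 1*13418) = (7 + 6*180) - (15396 - 1*13418) = (7 + 1080) - (15396 - 13418) = 1087 - 1*1978 = 1087 - 1978 = -891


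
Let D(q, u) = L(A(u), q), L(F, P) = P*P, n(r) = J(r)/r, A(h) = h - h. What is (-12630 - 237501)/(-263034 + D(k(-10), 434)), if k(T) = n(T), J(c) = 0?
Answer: 83377/87678 ≈ 0.95095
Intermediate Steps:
A(h) = 0
n(r) = 0 (n(r) = 0/r = 0)
k(T) = 0
L(F, P) = P²
D(q, u) = q²
(-12630 - 237501)/(-263034 + D(k(-10), 434)) = (-12630 - 237501)/(-263034 + 0²) = -250131/(-263034 + 0) = -250131/(-263034) = -250131*(-1/263034) = 83377/87678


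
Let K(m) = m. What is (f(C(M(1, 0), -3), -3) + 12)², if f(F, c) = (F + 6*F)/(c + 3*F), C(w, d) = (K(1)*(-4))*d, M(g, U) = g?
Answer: 25600/121 ≈ 211.57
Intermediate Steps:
C(w, d) = -4*d (C(w, d) = (1*(-4))*d = -4*d)
f(F, c) = 7*F/(c + 3*F) (f(F, c) = (7*F)/(c + 3*F) = 7*F/(c + 3*F))
(f(C(M(1, 0), -3), -3) + 12)² = (7*(-4*(-3))/(-3 + 3*(-4*(-3))) + 12)² = (7*12/(-3 + 3*12) + 12)² = (7*12/(-3 + 36) + 12)² = (7*12/33 + 12)² = (7*12*(1/33) + 12)² = (28/11 + 12)² = (160/11)² = 25600/121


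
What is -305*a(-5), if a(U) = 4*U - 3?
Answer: 7015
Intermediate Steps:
a(U) = -3 + 4*U
-305*a(-5) = -305*(-3 + 4*(-5)) = -305*(-3 - 20) = -305*(-23) = 7015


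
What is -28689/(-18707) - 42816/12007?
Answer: -456490089/224614949 ≈ -2.0323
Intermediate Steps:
-28689/(-18707) - 42816/12007 = -28689*(-1/18707) - 42816*1/12007 = 28689/18707 - 42816/12007 = -456490089/224614949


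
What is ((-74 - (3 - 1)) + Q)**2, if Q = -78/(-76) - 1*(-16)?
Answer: 5022081/1444 ≈ 3477.9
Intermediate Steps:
Q = 647/38 (Q = -78*(-1/76) + 16 = 39/38 + 16 = 647/38 ≈ 17.026)
((-74 - (3 - 1)) + Q)**2 = ((-74 - (3 - 1)) + 647/38)**2 = ((-74 - 1*2) + 647/38)**2 = ((-74 - 2) + 647/38)**2 = (-76 + 647/38)**2 = (-2241/38)**2 = 5022081/1444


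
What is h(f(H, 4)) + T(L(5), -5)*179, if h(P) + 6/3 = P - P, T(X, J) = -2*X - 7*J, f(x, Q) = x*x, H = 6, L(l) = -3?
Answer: 7337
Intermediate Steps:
f(x, Q) = x²
T(X, J) = -7*J - 2*X
h(P) = -2 (h(P) = -2 + (P - P) = -2 + 0 = -2)
h(f(H, 4)) + T(L(5), -5)*179 = -2 + (-7*(-5) - 2*(-3))*179 = -2 + (35 + 6)*179 = -2 + 41*179 = -2 + 7339 = 7337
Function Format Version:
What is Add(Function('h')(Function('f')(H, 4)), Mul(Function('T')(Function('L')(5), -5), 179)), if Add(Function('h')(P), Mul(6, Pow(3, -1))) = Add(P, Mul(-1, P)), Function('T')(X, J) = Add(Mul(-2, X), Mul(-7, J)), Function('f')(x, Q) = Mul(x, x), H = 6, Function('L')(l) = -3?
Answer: 7337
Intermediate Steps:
Function('f')(x, Q) = Pow(x, 2)
Function('T')(X, J) = Add(Mul(-7, J), Mul(-2, X))
Function('h')(P) = -2 (Function('h')(P) = Add(-2, Add(P, Mul(-1, P))) = Add(-2, 0) = -2)
Add(Function('h')(Function('f')(H, 4)), Mul(Function('T')(Function('L')(5), -5), 179)) = Add(-2, Mul(Add(Mul(-7, -5), Mul(-2, -3)), 179)) = Add(-2, Mul(Add(35, 6), 179)) = Add(-2, Mul(41, 179)) = Add(-2, 7339) = 7337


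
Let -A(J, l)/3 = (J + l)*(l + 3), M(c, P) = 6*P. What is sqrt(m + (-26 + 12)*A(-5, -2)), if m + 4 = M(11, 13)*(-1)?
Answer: 2*I*sqrt(94) ≈ 19.391*I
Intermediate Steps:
A(J, l) = -3*(3 + l)*(J + l) (A(J, l) = -3*(J + l)*(l + 3) = -3*(J + l)*(3 + l) = -3*(3 + l)*(J + l))
m = -82 (m = -4 + (6*13)*(-1) = -4 + 78*(-1) = -4 - 78 = -82)
sqrt(m + (-26 + 12)*A(-5, -2)) = sqrt(-82 + (-26 + 12)*(-9*(-5) - 9*(-2) - 3*(-2)**2 - 3*(-5)*(-2))) = sqrt(-82 - 14*(45 + 18 - 3*4 - 30)) = sqrt(-82 - 14*(45 + 18 - 12 - 30)) = sqrt(-82 - 14*21) = sqrt(-82 - 294) = sqrt(-376) = 2*I*sqrt(94)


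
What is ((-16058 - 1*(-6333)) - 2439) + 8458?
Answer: -3706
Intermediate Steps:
((-16058 - 1*(-6333)) - 2439) + 8458 = ((-16058 + 6333) - 2439) + 8458 = (-9725 - 2439) + 8458 = -12164 + 8458 = -3706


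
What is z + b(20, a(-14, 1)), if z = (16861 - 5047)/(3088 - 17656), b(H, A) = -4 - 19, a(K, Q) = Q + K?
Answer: -57813/2428 ≈ -23.811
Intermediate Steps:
a(K, Q) = K + Q
b(H, A) = -23
z = -1969/2428 (z = 11814/(-14568) = 11814*(-1/14568) = -1969/2428 ≈ -0.81096)
z + b(20, a(-14, 1)) = -1969/2428 - 23 = -57813/2428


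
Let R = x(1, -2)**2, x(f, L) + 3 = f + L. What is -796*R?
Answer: -12736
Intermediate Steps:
x(f, L) = -3 + L + f (x(f, L) = -3 + (f + L) = -3 + (L + f) = -3 + L + f)
R = 16 (R = (-3 - 2 + 1)**2 = (-4)**2 = 16)
-796*R = -796*16 = -12736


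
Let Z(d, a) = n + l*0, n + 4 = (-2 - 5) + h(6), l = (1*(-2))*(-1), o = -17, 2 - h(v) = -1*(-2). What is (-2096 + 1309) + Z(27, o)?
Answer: -798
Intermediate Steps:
h(v) = 0 (h(v) = 2 - (-1)*(-2) = 2 - 1*2 = 2 - 2 = 0)
l = 2 (l = -2*(-1) = 2)
n = -11 (n = -4 + ((-2 - 5) + 0) = -4 + (-7 + 0) = -4 - 7 = -11)
Z(d, a) = -11 (Z(d, a) = -11 + 2*0 = -11 + 0 = -11)
(-2096 + 1309) + Z(27, o) = (-2096 + 1309) - 11 = -787 - 11 = -798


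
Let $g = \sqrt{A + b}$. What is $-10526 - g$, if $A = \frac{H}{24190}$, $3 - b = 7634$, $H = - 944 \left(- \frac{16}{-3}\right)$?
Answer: $-10526 - \frac{i \sqrt{2886313695}}{615} \approx -10526.0 - 87.357 i$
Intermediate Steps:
$H = - \frac{15104}{3}$ ($H = - 944 \left(\left(-16\right) \left(- \frac{1}{3}\right)\right) = \left(-944\right) \frac{16}{3} = - \frac{15104}{3} \approx -5034.7$)
$b = -7631$ ($b = 3 - 7634 = -7631$)
$A = - \frac{128}{615}$ ($A = - \frac{15104}{3 \cdot 24190} = \left(- \frac{15104}{3}\right) \frac{1}{24190} = - \frac{128}{615} \approx -0.20813$)
$g = \frac{i \sqrt{2886313695}}{615}$ ($g = \sqrt{- \frac{128}{615} - 7631} = \sqrt{- \frac{4693193}{615}} = \frac{i \sqrt{2886313695}}{615} \approx 87.357 i$)
$-10526 - g = -10526 - \frac{i \sqrt{2886313695}}{615}$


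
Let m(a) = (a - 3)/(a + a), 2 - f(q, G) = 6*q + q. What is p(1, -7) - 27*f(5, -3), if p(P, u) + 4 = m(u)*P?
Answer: 6214/7 ≈ 887.71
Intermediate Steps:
f(q, G) = 2 - 7*q (f(q, G) = 2 - (6*q + q) = 2 - 7*q)
m(a) = (-3 + a)/(2*a) (m(a) = (-3 + a)/((2*a)) = (-3 + a)*(1/(2*a)) = (-3 + a)/(2*a))
p(P, u) = -4 + P*(-3 + u)/(2*u) (p(P, u) = -4 + ((-3 + u)/(2*u))*P = -4 + P*(-3 + u)/(2*u))
p(1, -7) - 27*f(5, -3) = (1/2)*(-8*(-7) + 1*(-3 - 7))/(-7) - 27*(2 - 7*5) = (1/2)*(-1/7)*(56 + 1*(-10)) - 27*(2 - 35) = (1/2)*(-1/7)*(56 - 10) - 27*(-33) = (1/2)*(-1/7)*46 + 891 = -23/7 + 891 = 6214/7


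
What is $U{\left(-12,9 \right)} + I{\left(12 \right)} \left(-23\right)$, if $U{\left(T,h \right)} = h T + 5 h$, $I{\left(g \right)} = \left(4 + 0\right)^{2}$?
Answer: $-431$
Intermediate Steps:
$I{\left(g \right)} = 16$ ($I{\left(g \right)} = 4^{2} = 16$)
$U{\left(T,h \right)} = 5 h + T h$ ($U{\left(T,h \right)} = T h + 5 h = 5 h + T h$)
$U{\left(-12,9 \right)} + I{\left(12 \right)} \left(-23\right) = 9 \left(5 - 12\right) + 16 \left(-23\right) = 9 \left(-7\right) - 368 = -63 - 368 = -431$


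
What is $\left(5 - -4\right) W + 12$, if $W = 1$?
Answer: $21$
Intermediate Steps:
$\left(5 - -4\right) W + 12 = \left(5 - -4\right) 1 + 12 = \left(5 + 4\right) 1 + 12 = 9 \cdot 1 + 12 = 9 + 12 = 21$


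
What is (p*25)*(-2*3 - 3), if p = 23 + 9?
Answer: -7200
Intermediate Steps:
p = 32
(p*25)*(-2*3 - 3) = (32*25)*(-2*3 - 3) = 800*(-6 - 3) = 800*(-9) = -7200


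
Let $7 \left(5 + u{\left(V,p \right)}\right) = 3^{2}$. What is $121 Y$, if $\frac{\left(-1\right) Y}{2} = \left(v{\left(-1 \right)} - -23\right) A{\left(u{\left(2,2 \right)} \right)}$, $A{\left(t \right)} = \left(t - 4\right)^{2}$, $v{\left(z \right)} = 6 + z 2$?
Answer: $- \frac{19053144}{49} \approx -3.8884 \cdot 10^{5}$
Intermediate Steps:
$v{\left(z \right)} = 6 + 2 z$
$u{\left(V,p \right)} = - \frac{26}{7}$ ($u{\left(V,p \right)} = -5 + \frac{3^{2}}{7} = -5 + \frac{1}{7} \cdot 9 = -5 + \frac{9}{7} = - \frac{26}{7}$)
$A{\left(t \right)} = \left(-4 + t\right)^{2}$
$Y = - \frac{157464}{49}$ ($Y = - 2 \left(\left(6 + 2 \left(-1\right)\right) - -23\right) \left(-4 - \frac{26}{7}\right)^{2} = - 2 \left(\left(6 - 2\right) + 23\right) \left(- \frac{54}{7}\right)^{2} = - 2 \left(4 + 23\right) \frac{2916}{49} = - 2 \cdot 27 \cdot \frac{2916}{49} = \left(-2\right) \frac{78732}{49} = - \frac{157464}{49} \approx -3213.6$)
$121 Y = 121 \left(- \frac{157464}{49}\right) = - \frac{19053144}{49}$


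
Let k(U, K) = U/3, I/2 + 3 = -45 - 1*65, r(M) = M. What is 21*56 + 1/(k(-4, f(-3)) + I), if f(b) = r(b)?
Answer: 802029/682 ≈ 1176.0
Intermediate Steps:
f(b) = b
I = -226 (I = -6 + 2*(-45 - 1*65) = -6 + 2*(-45 - 65) = -6 + 2*(-110) = -6 - 220 = -226)
k(U, K) = U/3 (k(U, K) = U*(1/3) = U/3)
21*56 + 1/(k(-4, f(-3)) + I) = 21*56 + 1/((1/3)*(-4) - 226) = 1176 + 1/(-4/3 - 226) = 1176 + 1/(-682/3) = 1176 - 3/682 = 802029/682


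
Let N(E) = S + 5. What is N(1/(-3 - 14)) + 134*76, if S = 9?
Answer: 10198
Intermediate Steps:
N(E) = 14 (N(E) = 9 + 5 = 14)
N(1/(-3 - 14)) + 134*76 = 14 + 134*76 = 14 + 10184 = 10198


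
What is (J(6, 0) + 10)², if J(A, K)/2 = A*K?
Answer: 100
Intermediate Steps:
J(A, K) = 2*A*K (J(A, K) = 2*(A*K) = 2*A*K)
(J(6, 0) + 10)² = (2*6*0 + 10)² = (0 + 10)² = 10² = 100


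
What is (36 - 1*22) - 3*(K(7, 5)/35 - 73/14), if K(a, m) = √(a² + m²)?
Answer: 415/14 - 3*√74/35 ≈ 28.906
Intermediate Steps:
(36 - 1*22) - 3*(K(7, 5)/35 - 73/14) = (36 - 1*22) - 3*(√(7² + 5²)/35 - 73/14) = (36 - 22) - 3*(√(49 + 25)*(1/35) - 73*1/14) = 14 - 3*(√74*(1/35) - 73/14) = 14 - 3*(√74/35 - 73/14) = 14 - 3*(-73/14 + √74/35) = 14 + (219/14 - 3*√74/35) = 415/14 - 3*√74/35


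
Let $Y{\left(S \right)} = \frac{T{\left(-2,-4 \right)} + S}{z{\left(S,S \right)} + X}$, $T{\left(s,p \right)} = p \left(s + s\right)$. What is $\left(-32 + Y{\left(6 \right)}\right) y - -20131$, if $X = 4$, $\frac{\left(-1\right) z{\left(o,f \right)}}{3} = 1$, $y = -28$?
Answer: $20411$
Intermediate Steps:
$z{\left(o,f \right)} = -3$ ($z{\left(o,f \right)} = \left(-3\right) 1 = -3$)
$T{\left(s,p \right)} = 2 p s$ ($T{\left(s,p \right)} = p 2 s = 2 p s$)
$Y{\left(S \right)} = 16 + S$ ($Y{\left(S \right)} = \frac{2 \left(-4\right) \left(-2\right) + S}{-3 + 4} = \frac{16 + S}{1} = \left(16 + S\right) 1 = 16 + S$)
$\left(-32 + Y{\left(6 \right)}\right) y - -20131 = \left(-32 + \left(16 + 6\right)\right) \left(-28\right) - -20131 = \left(-32 + 22\right) \left(-28\right) + 20131 = \left(-10\right) \left(-28\right) + 20131 = 280 + 20131 = 20411$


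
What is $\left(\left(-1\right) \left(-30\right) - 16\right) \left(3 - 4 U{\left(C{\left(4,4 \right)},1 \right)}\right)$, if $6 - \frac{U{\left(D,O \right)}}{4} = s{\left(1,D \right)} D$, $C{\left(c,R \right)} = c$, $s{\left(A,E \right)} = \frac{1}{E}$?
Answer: $-1078$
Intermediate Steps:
$U{\left(D,O \right)} = 20$ ($U{\left(D,O \right)} = 24 - 4 \frac{D}{D} = 24 - 4 = 20$)
$\left(\left(-1\right) \left(-30\right) - 16\right) \left(3 - 4 U{\left(C{\left(4,4 \right)},1 \right)}\right) = \left(\left(-1\right) \left(-30\right) - 16\right) \left(3 - 80\right) = \left(30 - 16\right) \left(3 - 80\right) = 14 \left(-77\right) = -1078$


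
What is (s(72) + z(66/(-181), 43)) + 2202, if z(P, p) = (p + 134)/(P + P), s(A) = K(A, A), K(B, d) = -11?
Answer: 85725/44 ≈ 1948.3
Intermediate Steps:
s(A) = -11
z(P, p) = (134 + p)/(2*P) (z(P, p) = (134 + p)/((2*P)) = (134 + p)*(1/(2*P)) = (134 + p)/(2*P))
(s(72) + z(66/(-181), 43)) + 2202 = (-11 + (134 + 43)/(2*((66/(-181))))) + 2202 = (-11 + (½)*177/(66*(-1/181))) + 2202 = (-11 + (½)*177/(-66/181)) + 2202 = (-11 + (½)*(-181/66)*177) + 2202 = (-11 - 10679/44) + 2202 = -11163/44 + 2202 = 85725/44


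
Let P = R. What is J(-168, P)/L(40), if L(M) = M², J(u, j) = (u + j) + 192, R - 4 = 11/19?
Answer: 543/30400 ≈ 0.017862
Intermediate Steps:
R = 87/19 (R = 4 + 11/19 = 87/19 ≈ 4.5789)
P = 87/19 ≈ 4.5789
J(u, j) = 192 + j + u (J(u, j) = (j + u) + 192 = 192 + j + u)
J(-168, P)/L(40) = (192 + 87/19 - 168)/(40²) = (543/19)/1600 = (543/19)*(1/1600) = 543/30400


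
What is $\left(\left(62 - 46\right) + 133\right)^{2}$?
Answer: $22201$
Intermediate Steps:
$\left(\left(62 - 46\right) + 133\right)^{2} = \left(16 + 133\right)^{2} = 149^{2} = 22201$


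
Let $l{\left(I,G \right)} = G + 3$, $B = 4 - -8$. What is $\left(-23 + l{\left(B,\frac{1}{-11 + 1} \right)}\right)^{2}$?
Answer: $\frac{40401}{100} \approx 404.01$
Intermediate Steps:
$B = 12$ ($B = 4 + 8 = 12$)
$l{\left(I,G \right)} = 3 + G$
$\left(-23 + l{\left(B,\frac{1}{-11 + 1} \right)}\right)^{2} = \left(-23 + \left(3 + \frac{1}{-11 + 1}\right)\right)^{2} = \left(-23 + \left(3 + \frac{1}{-10}\right)\right)^{2} = \left(-23 + \left(3 - \frac{1}{10}\right)\right)^{2} = \left(-23 + \frac{29}{10}\right)^{2} = \left(- \frac{201}{10}\right)^{2} = \frac{40401}{100}$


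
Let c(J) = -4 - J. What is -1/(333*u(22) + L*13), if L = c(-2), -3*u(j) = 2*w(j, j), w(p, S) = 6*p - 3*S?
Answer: 1/14678 ≈ 6.8129e-5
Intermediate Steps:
w(p, S) = -3*S + 6*p
u(j) = -2*j (u(j) = -2*(-3*j + 6*j)/3 = -2*3*j/3 = -2*j)
L = -2 (L = -4 - 1*(-2) = -4 + 2 = -2)
-1/(333*u(22) + L*13) = -1/(333*(-2*22) - 2*13) = -1/(333*(-44) - 26) = -1/(-14652 - 26) = -1/(-14678) = -1*(-1/14678) = 1/14678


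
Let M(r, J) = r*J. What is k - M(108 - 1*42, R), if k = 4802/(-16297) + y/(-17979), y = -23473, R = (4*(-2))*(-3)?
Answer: -463821756269/293003763 ≈ -1583.0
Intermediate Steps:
R = 24 (R = -8*(-3) = 24)
k = 296204323/293003763 (k = 4802/(-16297) - 23473/(-17979) = 4802*(-1/16297) - 23473*(-1/17979) = -4802/16297 + 23473/17979 = 296204323/293003763 ≈ 1.0109)
M(r, J) = J*r
k - M(108 - 1*42, R) = 296204323/293003763 - 24*(108 - 1*42) = 296204323/293003763 - 24*(108 - 42) = 296204323/293003763 - 24*66 = 296204323/293003763 - 1*1584 = 296204323/293003763 - 1584 = -463821756269/293003763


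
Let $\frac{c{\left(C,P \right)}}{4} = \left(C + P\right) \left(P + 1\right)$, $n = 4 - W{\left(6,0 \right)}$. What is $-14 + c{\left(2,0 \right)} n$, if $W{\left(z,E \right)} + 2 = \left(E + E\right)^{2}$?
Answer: $34$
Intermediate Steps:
$W{\left(z,E \right)} = -2 + 4 E^{2}$ ($W{\left(z,E \right)} = -2 + \left(E + E\right)^{2} = -2 + \left(2 E\right)^{2} = -2 + 4 E^{2}$)
$n = 6$ ($n = 4 - \left(-2 + 4 \cdot 0^{2}\right) = 4 - \left(-2 + 4 \cdot 0\right) = 4 - \left(-2 + 0\right) = 4 - -2 = 4 + 2 = 6$)
$c{\left(C,P \right)} = 4 \left(1 + P\right) \left(C + P\right)$ ($c{\left(C,P \right)} = 4 \left(C + P\right) \left(P + 1\right) = 4 \left(C + P\right) \left(1 + P\right) = 4 \left(1 + P\right) \left(C + P\right)$)
$-14 + c{\left(2,0 \right)} n = -14 + \left(4 \cdot 2 + 4 \cdot 0 + 4 \cdot 0^{2} + 4 \cdot 2 \cdot 0\right) 6 = -14 + \left(8 + 0 + 4 \cdot 0 + 0\right) 6 = -14 + \left(8 + 0 + 0 + 0\right) 6 = -14 + 8 \cdot 6 = -14 + 48 = 34$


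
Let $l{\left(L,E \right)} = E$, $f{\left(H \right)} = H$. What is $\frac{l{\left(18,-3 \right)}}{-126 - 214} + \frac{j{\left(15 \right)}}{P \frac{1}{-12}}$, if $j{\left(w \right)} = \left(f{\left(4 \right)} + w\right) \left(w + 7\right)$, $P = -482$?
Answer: $\frac{853443}{81940} \approx 10.415$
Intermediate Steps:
$j{\left(w \right)} = \left(4 + w\right) \left(7 + w\right)$ ($j{\left(w \right)} = \left(4 + w\right) \left(w + 7\right) = \left(4 + w\right) \left(7 + w\right)$)
$\frac{l{\left(18,-3 \right)}}{-126 - 214} + \frac{j{\left(15 \right)}}{P \frac{1}{-12}} = - \frac{3}{-126 - 214} + \frac{28 + 15^{2} + 11 \cdot 15}{\left(-482\right) \frac{1}{-12}} = - \frac{3}{-340} + \frac{28 + 225 + 165}{\left(-482\right) \left(- \frac{1}{12}\right)} = \left(-3\right) \left(- \frac{1}{340}\right) + \frac{418}{\frac{241}{6}} = \frac{3}{340} + 418 \cdot \frac{6}{241} = \frac{3}{340} + \frac{2508}{241} = \frac{853443}{81940}$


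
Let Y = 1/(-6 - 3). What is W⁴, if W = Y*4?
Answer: 256/6561 ≈ 0.039018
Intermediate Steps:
Y = -⅑ (Y = 1/(-9) = -⅑ ≈ -0.11111)
W = -4/9 (W = -⅑*4 = -4/9 ≈ -0.44444)
W⁴ = (-4/9)⁴ = 256/6561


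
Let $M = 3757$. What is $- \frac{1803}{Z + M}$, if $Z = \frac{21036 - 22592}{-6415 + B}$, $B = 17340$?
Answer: $- \frac{6565925}{13681223} \approx -0.47992$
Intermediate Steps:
$Z = - \frac{1556}{10925}$ ($Z = \frac{21036 - 22592}{-6415 + 17340} = - \frac{1556}{10925} \approx -0.14243$)
$- \frac{1803}{Z + M} = - \frac{1803}{- \frac{1556}{10925} + 3757} = - \frac{1803}{\frac{41043669}{10925}} = \left(-1803\right) \frac{10925}{41043669} = - \frac{6565925}{13681223}$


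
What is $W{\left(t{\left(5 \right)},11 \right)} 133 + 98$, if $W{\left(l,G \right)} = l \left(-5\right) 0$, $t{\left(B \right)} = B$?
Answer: $98$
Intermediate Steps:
$W{\left(l,G \right)} = 0$ ($W{\left(l,G \right)} = - 5 l 0 = 0$)
$W{\left(t{\left(5 \right)},11 \right)} 133 + 98 = 0 \cdot 133 + 98 = 0 + 98 = 98$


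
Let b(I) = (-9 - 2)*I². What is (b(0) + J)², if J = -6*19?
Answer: 12996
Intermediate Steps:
J = -114
b(I) = -11*I²
(b(0) + J)² = (-11*0² - 114)² = (-11*0 - 114)² = (0 - 114)² = (-114)² = 12996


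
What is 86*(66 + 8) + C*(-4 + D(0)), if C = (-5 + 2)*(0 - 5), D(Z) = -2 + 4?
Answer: 6334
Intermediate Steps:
D(Z) = 2
C = 15 (C = -3*(-5) = 15)
86*(66 + 8) + C*(-4 + D(0)) = 86*(66 + 8) + 15*(-4 + 2) = 86*74 + 15*(-2) = 6364 - 30 = 6334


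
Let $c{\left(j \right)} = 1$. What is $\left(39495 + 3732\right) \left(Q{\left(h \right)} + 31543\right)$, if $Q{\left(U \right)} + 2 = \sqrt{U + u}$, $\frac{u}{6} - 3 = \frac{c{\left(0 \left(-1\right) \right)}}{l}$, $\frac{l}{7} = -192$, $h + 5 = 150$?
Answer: $1363422807 + \frac{43227 \sqrt{511154}}{56} \approx 1.364 \cdot 10^{9}$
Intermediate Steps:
$h = 145$ ($h = -5 + 150 = 145$)
$l = -1344$ ($l = 7 \left(-192\right) = -1344$)
$u = \frac{4031}{224}$ ($u = 18 + 6 \cdot 1 \frac{1}{-1344} = 18 + 6 \cdot 1 \left(- \frac{1}{1344}\right) = 18 + 6 \left(- \frac{1}{1344}\right) = 18 - \frac{1}{224} = \frac{4031}{224} \approx 17.996$)
$Q{\left(U \right)} = -2 + \sqrt{\frac{4031}{224} + U}$ ($Q{\left(U \right)} = -2 + \sqrt{U + \frac{4031}{224}} = -2 + \sqrt{\frac{4031}{224} + U}$)
$\left(39495 + 3732\right) \left(Q{\left(h \right)} + 31543\right) = \left(39495 + 3732\right) \left(\left(-2 + \frac{\sqrt{56434 + 3136 \cdot 145}}{56}\right) + 31543\right) = 43227 \left(\left(-2 + \frac{\sqrt{56434 + 454720}}{56}\right) + 31543\right) = 43227 \left(\left(-2 + \frac{\sqrt{511154}}{56}\right) + 31543\right) = 43227 \left(31541 + \frac{\sqrt{511154}}{56}\right) = 1363422807 + \frac{43227 \sqrt{511154}}{56}$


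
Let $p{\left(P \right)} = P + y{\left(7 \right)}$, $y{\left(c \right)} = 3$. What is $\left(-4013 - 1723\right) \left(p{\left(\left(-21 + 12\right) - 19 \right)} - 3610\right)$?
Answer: $20850360$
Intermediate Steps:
$p{\left(P \right)} = 3 + P$ ($p{\left(P \right)} = P + 3 = 3 + P$)
$\left(-4013 - 1723\right) \left(p{\left(\left(-21 + 12\right) - 19 \right)} - 3610\right) = \left(-4013 - 1723\right) \left(\left(3 + \left(\left(-21 + 12\right) - 19\right)\right) - 3610\right) = - 5736 \left(\left(3 - 28\right) - 3610\right) = - 5736 \left(-25 - 3610\right) = \left(-5736\right) \left(-3635\right) = 20850360$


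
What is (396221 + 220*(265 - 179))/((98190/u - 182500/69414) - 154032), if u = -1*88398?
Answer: -23586384950619/8751595862633 ≈ -2.6951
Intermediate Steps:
u = -88398
(396221 + 220*(265 - 179))/((98190/u - 182500/69414) - 154032) = (396221 + 220*(265 - 179))/((98190/(-88398) - 182500/69414) - 154032) = (396221 + 220*86)/((98190*(-1/88398) - 182500*1/69414) - 154032) = (396221 + 18920)/((-5455/4911 - 91250/34707) - 154032) = 415141/(-212485145/56815359 - 154032) = 415141/(-8751595862633/56815359) = 415141*(-56815359/8751595862633) = -23586384950619/8751595862633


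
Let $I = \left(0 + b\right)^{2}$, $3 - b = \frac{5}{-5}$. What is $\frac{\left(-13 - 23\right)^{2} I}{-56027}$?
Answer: $- \frac{20736}{56027} \approx -0.37011$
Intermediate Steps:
$b = 4$ ($b = 3 - \frac{5}{-5} = 3 - 5 \left(- \frac{1}{5}\right) = 3 - -1 = 3 + 1 = 4$)
$I = 16$ ($I = \left(0 + 4\right)^{2} = 4^{2} = 16$)
$\frac{\left(-13 - 23\right)^{2} I}{-56027} = \frac{\left(-13 - 23\right)^{2} \cdot 16}{-56027} = \left(-36\right)^{2} \cdot 16 \left(- \frac{1}{56027}\right) = 1296 \cdot 16 \left(- \frac{1}{56027}\right) = 20736 \left(- \frac{1}{56027}\right) = - \frac{20736}{56027}$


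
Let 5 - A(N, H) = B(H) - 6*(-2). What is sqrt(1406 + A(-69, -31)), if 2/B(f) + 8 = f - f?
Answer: sqrt(5597)/2 ≈ 37.407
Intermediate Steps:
B(f) = -1/4 (B(f) = 2/(-8 + (f - f)) = 2/(-8 + 0) = 2/(-8) = 2*(-1/8) = -1/4)
A(N, H) = -27/4 (A(N, H) = 5 - (-1/4 - 6*(-2)) = 5 - (-1/4 + 12) = 5 - 1*47/4 = 5 - 47/4 = -27/4)
sqrt(1406 + A(-69, -31)) = sqrt(1406 - 27/4) = sqrt(5597/4) = sqrt(5597)/2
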